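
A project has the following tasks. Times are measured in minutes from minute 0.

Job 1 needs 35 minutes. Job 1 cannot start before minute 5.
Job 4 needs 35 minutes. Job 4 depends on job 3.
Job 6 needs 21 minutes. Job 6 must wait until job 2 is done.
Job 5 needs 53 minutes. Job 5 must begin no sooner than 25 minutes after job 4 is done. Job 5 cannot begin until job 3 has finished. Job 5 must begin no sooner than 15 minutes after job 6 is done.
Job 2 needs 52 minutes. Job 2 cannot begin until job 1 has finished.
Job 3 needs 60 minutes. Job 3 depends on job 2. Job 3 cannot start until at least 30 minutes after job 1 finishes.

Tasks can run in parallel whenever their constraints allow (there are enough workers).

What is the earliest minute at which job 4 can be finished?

After its own release at minute 5, job 1 can start at minute 5 and finishes at minute 40.
Job 2 cannot begin until job 1 (finishes minute 40). It runs from minute 40 to 40 + 52 = minute 92.
Job 3 needs all of job 2 (finishes minute 92); job 1 (finishes minute 40, plus 30-minute gap → minute 70). That puts its earliest start at minute 92; it finishes at 92 + 60 = minute 152.
After job 3 (finishes minute 152), job 4 can start at minute 152 and finishes at minute 187.

187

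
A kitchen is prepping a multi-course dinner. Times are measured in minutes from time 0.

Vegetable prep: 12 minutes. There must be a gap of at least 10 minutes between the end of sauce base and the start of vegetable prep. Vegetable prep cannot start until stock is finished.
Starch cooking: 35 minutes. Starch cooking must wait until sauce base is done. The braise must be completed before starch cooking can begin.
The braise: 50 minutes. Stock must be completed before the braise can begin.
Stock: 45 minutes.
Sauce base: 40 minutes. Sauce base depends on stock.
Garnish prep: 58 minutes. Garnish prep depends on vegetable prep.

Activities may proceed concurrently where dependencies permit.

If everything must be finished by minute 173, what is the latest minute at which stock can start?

8

Garnish prep has no dependents, so it just needs to finish by minute 173. Starting by 173 − 58 = minute 115 achieves that.
Vegetable prep has to be done before garnish prep (must start by minute 115). That means finishing by minute 115, i.e. starting by 115 − 12 = minute 103.
To finish by minute 173, starch cooking (duration 35) must start no later than minute 138.
For sauce base: vegetable prep (must start by minute 103, minus 10-minute gap → minute 93); starch cooking (must start by minute 138). The most restrictive is minute 93; with a 40-minute duration, sauce base must start by minute 53.
The braise feeds into starch cooking (must start by minute 138); so the braise must finish by minute 138 and therefore start by minute 88.
For stock: sauce base (must start by minute 53); the braise (must start by minute 88); vegetable prep (must start by minute 103). The most restrictive is minute 53; with a 45-minute duration, stock must start by minute 8.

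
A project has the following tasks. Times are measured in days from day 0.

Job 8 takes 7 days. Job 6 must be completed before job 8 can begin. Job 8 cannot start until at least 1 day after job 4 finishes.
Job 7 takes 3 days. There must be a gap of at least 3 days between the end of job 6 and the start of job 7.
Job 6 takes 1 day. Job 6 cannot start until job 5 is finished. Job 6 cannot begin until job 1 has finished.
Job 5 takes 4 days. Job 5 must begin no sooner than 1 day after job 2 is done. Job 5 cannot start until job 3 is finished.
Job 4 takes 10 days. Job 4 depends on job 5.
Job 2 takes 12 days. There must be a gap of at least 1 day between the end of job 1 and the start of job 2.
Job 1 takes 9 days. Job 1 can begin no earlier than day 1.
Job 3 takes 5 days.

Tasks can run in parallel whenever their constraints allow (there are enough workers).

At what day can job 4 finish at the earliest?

Nothing blocks job 3, so it runs from day 0 to day 5.
Job 1 cannot begin until its own release at day 1. It runs from day 1 to 1 + 9 = day 10.
Job 2 waits on job 1 (finishes day 10, plus 1-day gap → day 11), so it starts at day 11 and finishes at 11 + 12 = day 23.
For job 5: job 2 (finishes day 23, plus 1-day gap → day 24); job 3 (finishes day 5). Taking the maximum gives a start of day 24, and it finishes at 24 + 4 = day 28.
Job 4 waits on job 5 (finishes day 28), so it starts at day 28 and finishes at 28 + 10 = day 38.

38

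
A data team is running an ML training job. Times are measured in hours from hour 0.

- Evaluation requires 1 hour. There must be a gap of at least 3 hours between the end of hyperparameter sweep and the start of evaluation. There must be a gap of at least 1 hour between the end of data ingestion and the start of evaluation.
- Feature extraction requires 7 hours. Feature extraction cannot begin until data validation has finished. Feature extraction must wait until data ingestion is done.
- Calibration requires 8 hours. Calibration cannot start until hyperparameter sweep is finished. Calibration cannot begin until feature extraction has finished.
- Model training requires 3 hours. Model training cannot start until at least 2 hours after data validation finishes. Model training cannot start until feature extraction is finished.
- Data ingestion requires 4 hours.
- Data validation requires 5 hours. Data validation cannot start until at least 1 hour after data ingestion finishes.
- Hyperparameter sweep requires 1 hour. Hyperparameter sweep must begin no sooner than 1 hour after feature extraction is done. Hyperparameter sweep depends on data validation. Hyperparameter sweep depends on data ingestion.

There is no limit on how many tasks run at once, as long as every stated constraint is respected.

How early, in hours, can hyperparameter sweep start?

18

Nothing blocks data ingestion, so it runs from hour 0 to hour 4.
Data validation cannot begin until data ingestion (finishes hour 4, plus 1-hour gap → hour 5). It runs from hour 5 to 5 + 5 = hour 10.
Feature extraction needs all of data validation (finishes hour 10); data ingestion (finishes hour 4). That puts its earliest start at hour 10; it finishes at 10 + 7 = hour 17.
Hyperparameter sweep waits on feature extraction (finishes hour 17, plus 1-hour gap → hour 18); data validation (finishes hour 10); data ingestion (finishes hour 4). The latest of these is hour 18, which is the earliest hyperparameter sweep can start.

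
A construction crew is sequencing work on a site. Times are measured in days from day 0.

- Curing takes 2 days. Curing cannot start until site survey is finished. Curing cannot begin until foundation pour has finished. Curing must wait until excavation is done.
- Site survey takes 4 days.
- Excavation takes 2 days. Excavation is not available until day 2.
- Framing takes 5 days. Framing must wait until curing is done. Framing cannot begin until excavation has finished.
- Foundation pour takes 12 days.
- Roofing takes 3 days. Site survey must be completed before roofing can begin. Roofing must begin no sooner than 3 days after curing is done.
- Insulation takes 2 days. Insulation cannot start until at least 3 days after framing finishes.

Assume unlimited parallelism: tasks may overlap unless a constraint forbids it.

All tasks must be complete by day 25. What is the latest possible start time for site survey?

9

Insulation must finish by day 25; it takes 2 days, so it must start by 25 − 2 = day 23.
Framing must finish before insulation (must start by day 23, minus 3-day gap → day 20). With a 5-day duration, framing must start by 20 − 5 = day 15.
Nothing follows roofing; the deadline of day 25 is its only limit. It must start by 25 − 3 = day 22.
Curing must finish in time for framing (must start by day 15); roofing (must start by day 22, minus 3-day gap → day 19). The tightest is day 15, so curing must start by 15 − 2 = day 13.
For site survey: curing (must start by day 13); roofing (must start by day 22). The most restrictive is day 13; with a 4-day duration, site survey must start by day 9.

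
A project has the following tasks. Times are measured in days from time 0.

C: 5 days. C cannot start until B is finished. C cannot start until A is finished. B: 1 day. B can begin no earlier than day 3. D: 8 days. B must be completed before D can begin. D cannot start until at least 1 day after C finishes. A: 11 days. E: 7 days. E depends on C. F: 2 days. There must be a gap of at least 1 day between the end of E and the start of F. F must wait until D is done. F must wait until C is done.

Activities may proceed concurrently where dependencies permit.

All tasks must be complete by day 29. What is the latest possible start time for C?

Nothing follows F; the deadline of day 29 is its only limit. It must start by 29 − 2 = day 27.
D feeds into F (must start by day 27); so D must finish by day 27 and therefore start by day 19.
E feeds into F (must start by day 27, minus 1-day gap → day 26); so E must finish by day 26 and therefore start by day 19.
C has several dependents: D (must start by day 19, minus 1-day gap → day 18); E (must start by day 19); F (must start by day 27). The earliest of those limits is day 18, so C must start by 18 − 5 = day 13.

13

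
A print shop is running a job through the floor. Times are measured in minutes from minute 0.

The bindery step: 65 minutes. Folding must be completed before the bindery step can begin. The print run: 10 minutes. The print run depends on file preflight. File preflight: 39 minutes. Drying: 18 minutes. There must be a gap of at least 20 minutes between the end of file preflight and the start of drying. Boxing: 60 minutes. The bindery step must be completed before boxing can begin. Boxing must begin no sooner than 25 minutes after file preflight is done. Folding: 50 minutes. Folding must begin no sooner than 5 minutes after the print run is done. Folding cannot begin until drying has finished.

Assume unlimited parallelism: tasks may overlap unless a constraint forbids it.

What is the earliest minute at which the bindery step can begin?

Nothing blocks file preflight, so it runs from minute 0 to minute 39.
Drying cannot begin until file preflight (finishes minute 39, plus 20-minute gap → minute 59). It runs from minute 59 to 59 + 18 = minute 77.
The print run waits on file preflight (finishes minute 39), so it starts at minute 39 and finishes at 39 + 10 = minute 49.
Folding has to wait for the print run (finishes minute 49, plus 5-minute gap → minute 54); drying (finishes minute 77). The latest of these is minute 77, so folding runs minute 77 to 77 + 50 = minute 127.
The bindery step waits on folding (finishes minute 127), so the earliest it can start is minute 127.

127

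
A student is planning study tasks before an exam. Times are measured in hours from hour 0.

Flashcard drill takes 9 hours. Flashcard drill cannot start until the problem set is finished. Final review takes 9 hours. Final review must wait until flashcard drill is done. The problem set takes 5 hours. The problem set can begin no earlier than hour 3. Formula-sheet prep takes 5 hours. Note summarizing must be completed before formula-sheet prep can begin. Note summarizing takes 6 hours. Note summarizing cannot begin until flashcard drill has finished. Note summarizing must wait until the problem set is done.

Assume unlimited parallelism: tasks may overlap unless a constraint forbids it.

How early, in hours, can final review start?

17

After its own release at hour 3, the problem set can start at hour 3 and finishes at hour 8.
After the problem set (finishes hour 8), flashcard drill can start at hour 8 and finishes at hour 17.
Final review waits on flashcard drill (finishes hour 17), so the earliest it can start is hour 17.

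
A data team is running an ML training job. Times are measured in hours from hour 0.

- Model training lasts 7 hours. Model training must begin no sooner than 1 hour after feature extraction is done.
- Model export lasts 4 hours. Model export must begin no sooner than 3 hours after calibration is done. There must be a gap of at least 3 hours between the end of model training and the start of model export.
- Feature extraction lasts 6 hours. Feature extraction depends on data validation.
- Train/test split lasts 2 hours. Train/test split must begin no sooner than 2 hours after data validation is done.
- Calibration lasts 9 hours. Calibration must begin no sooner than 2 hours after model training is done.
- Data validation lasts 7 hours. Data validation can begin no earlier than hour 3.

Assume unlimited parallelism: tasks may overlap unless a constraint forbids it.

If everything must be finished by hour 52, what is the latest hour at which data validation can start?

Nothing follows model export; the deadline of hour 52 is its only limit. It must start by 52 − 4 = hour 48.
Calibration must finish before model export (must start by hour 48, minus 3-hour gap → hour 45). With a 9-hour duration, calibration must start by 45 − 9 = hour 36.
Model training has several dependents: calibration (must start by hour 36, minus 2-hour gap → hour 34); model export (must start by hour 48, minus 3-hour gap → hour 45). The earliest of those limits is hour 34, so model training must start by 34 − 7 = hour 27.
Feature extraction feeds into model training (must start by hour 27, minus 1-hour gap → hour 26); so feature extraction must finish by hour 26 and therefore start by hour 20.
Train/test split has no dependents, so it just needs to finish by hour 52. Starting by 52 − 2 = hour 50 achieves that.
Data validation must finish in time for feature extraction (must start by hour 20); train/test split (must start by hour 50, minus 2-hour gap → hour 48). The tightest is hour 20, so data validation must start by 20 − 7 = hour 13.

13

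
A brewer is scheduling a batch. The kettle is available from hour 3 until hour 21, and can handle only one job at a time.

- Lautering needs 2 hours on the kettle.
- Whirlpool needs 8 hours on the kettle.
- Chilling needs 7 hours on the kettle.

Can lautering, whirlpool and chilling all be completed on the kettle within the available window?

The kettle window is 21 − 3 = 18 hours.
Running back to back, the jobs need 2 + 8 + 7 = 17 hours on the kettle.
Since 17 ≤ 18, they fit within the window.

Yes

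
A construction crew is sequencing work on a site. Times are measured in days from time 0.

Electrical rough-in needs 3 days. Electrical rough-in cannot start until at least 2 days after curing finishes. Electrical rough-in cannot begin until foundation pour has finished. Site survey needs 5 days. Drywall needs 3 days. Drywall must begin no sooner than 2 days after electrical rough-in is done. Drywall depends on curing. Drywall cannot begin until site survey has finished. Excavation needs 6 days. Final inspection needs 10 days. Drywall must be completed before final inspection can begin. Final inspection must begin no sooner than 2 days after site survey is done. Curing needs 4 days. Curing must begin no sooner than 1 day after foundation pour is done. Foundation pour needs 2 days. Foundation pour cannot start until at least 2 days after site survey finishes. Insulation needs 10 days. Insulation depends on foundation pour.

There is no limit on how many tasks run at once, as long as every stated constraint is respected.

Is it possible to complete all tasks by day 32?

Nothing blocks excavation, so it runs from day 0 to day 6.
Nothing blocks site survey, so it runs from day 0 to day 5.
After site survey (finishes day 5, plus 2-day gap → day 7), foundation pour can start at day 7 and finishes at day 9.
After foundation pour (finishes day 9), insulation can start at day 9 and finishes at day 19.
Curing waits on foundation pour (finishes day 9, plus 1-day gap → day 10), so it starts at day 10 and finishes at 10 + 4 = day 14.
For electrical rough-in: curing (finishes day 14, plus 2-day gap → day 16); foundation pour (finishes day 9). Taking the maximum gives a start of day 16, and it finishes at 16 + 3 = day 19.
For drywall: electrical rough-in (finishes day 19, plus 2-day gap → day 21); curing (finishes day 14); site survey (finishes day 5). Taking the maximum gives a start of day 21, and it finishes at 21 + 3 = day 24.
For final inspection: drywall (finishes day 24); site survey (finishes day 5, plus 2-day gap → day 7). Taking the maximum gives a start of day 24, and it finishes at 24 + 10 = day 34.
The earliest everything can be done is day 34, which is after the deadline of 32, so it is not possible.

No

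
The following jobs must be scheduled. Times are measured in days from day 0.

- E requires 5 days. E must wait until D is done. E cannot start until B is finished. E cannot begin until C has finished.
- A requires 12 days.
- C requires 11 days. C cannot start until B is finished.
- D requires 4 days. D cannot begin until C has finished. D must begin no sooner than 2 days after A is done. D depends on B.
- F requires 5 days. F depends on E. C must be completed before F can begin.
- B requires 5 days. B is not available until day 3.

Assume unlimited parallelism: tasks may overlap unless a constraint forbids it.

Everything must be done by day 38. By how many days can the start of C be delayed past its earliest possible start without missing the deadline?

5

B cannot begin until its own release at day 3. It runs from day 3 to 3 + 5 = day 8.
C cannot begin until B (finishes day 8). It runs from day 8 to 8 + 11 = day 19.

Working backward from the deadline:
To finish by day 38, F (duration 5) must start no later than day 33.
E must finish before F (must start by day 33). With a 5-day duration, E must start by 33 − 5 = day 28.
D has to be done before E (must start by day 28). That means finishing by day 28, i.e. starting by 28 − 4 = day 24.
C feeds D (must start by day 24); E (must start by day 28); F (must start by day 33). Taking the minimum, C must finish by day 24 and start by 24 − 11 = day 13.
So C can start as early as day 8 and as late as day 13, giving 13 − 8 = 5 days of slack.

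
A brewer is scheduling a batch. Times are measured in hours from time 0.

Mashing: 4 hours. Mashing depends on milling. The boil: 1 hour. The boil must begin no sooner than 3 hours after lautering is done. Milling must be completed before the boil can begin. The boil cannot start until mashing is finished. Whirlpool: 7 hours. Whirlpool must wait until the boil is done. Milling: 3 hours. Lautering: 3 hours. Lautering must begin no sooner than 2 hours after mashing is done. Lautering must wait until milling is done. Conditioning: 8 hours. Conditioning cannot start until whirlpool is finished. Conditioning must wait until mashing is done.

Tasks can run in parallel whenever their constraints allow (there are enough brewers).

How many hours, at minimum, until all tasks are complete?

Milling can start immediately at hour 0; it finishes at hour 3.
Mashing cannot begin until milling (finishes hour 3). It runs from hour 3 to 3 + 4 = hour 7.
Lautering has to wait for mashing (finishes hour 7, plus 2-hour gap → hour 9); milling (finishes hour 3). The latest of these is hour 9, so lautering runs hour 9 to 9 + 3 = hour 12.
The boil needs all of lautering (finishes hour 12, plus 3-hour gap → hour 15); milling (finishes hour 3); mashing (finishes hour 7). That puts its earliest start at hour 15; it finishes at 15 + 1 = hour 16.
Whirlpool cannot begin until the boil (finishes hour 16). It runs from hour 16 to 16 + 7 = hour 23.
For conditioning: whirlpool (finishes hour 23); mashing (finishes hour 7). Taking the maximum gives a start of hour 23, and it finishes at 23 + 8 = hour 31.
All tasks are finished once the last one completes. Finish times: Milling at 3, Mashing at 7, Lautering at 12, The boil at 16, Whirlpool at 23, Conditioning at 31. The latest is hour 31.

31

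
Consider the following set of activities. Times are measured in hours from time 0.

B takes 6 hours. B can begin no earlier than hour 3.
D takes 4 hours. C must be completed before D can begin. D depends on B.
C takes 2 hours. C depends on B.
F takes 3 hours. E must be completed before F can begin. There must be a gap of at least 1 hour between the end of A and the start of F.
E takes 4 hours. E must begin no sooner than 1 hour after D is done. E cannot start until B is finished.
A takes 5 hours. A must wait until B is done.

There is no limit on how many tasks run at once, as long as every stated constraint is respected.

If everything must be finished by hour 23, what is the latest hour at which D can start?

11

To finish by hour 23, F (duration 3) must start no later than hour 20.
Since F (must start by hour 20) depends on it, E must finish by hour 20. Backing off its 4-hour duration gives a latest start of hour 16.
D has to be done before E (must start by hour 16, minus 1-hour gap → hour 15). That means finishing by hour 15, i.e. starting by 15 − 4 = hour 11.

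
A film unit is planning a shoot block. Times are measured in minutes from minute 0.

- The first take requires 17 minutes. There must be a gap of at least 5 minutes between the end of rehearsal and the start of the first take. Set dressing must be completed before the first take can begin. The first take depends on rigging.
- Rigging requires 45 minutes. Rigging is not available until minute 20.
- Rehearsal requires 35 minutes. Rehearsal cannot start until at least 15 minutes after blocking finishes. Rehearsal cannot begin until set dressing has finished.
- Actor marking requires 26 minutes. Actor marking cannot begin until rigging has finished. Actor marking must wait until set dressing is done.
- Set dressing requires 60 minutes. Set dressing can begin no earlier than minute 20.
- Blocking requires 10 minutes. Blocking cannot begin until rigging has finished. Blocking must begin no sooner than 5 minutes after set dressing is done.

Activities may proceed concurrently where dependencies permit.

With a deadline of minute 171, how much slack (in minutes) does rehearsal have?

Set dressing waits on its own release at minute 20, so it starts at minute 20 and finishes at 20 + 60 = minute 80.
After its own release at minute 20, rigging can start at minute 20 and finishes at minute 65.
Blocking has to wait for rigging (finishes minute 65); set dressing (finishes minute 80, plus 5-minute gap → minute 85). The latest of these is minute 85, so blocking runs minute 85 to 85 + 10 = minute 95.
For rehearsal: blocking (finishes minute 95, plus 15-minute gap → minute 110); set dressing (finishes minute 80). Taking the maximum gives a start of minute 110, and it finishes at 110 + 35 = minute 145.

Working backward from the deadline:
Nothing follows the first take; the deadline of minute 171 is its only limit. It must start by 171 − 17 = minute 154.
Rehearsal feeds into the first take (must start by minute 154, minus 5-minute gap → minute 149); so rehearsal must finish by minute 149 and therefore start by minute 114.
So rehearsal can start as early as minute 110 and as late as minute 114, giving 114 − 110 = 4 minutes of slack.

4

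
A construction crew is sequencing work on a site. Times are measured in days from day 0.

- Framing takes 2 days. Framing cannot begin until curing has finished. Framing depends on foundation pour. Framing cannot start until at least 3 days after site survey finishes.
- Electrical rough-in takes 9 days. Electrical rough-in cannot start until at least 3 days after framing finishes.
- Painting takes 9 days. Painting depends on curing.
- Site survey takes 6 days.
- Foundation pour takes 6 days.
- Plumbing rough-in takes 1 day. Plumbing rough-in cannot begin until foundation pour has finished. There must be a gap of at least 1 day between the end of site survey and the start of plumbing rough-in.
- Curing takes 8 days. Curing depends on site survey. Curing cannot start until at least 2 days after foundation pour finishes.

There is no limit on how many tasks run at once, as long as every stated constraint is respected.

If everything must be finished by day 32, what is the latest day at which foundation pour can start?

2

To finish by day 32, electrical rough-in (duration 9) must start no later than day 23.
Framing feeds into electrical rough-in (must start by day 23, minus 3-day gap → day 20); so framing must finish by day 20 and therefore start by day 18.
Painting must finish by day 32; it takes 9 days, so it must start by 32 − 9 = day 23.
Curing feeds framing (must start by day 18); painting (must start by day 23). Taking the minimum, curing must finish by day 18 and start by 18 − 8 = day 10.
Plumbing rough-in has no dependents, so it just needs to finish by day 32. Starting by 32 − 1 = day 31 achieves that.
Foundation pour feeds curing (must start by day 10, minus 2-day gap → day 8); framing (must start by day 18); plumbing rough-in (must start by day 31). Taking the minimum, foundation pour must finish by day 8 and start by 8 − 6 = day 2.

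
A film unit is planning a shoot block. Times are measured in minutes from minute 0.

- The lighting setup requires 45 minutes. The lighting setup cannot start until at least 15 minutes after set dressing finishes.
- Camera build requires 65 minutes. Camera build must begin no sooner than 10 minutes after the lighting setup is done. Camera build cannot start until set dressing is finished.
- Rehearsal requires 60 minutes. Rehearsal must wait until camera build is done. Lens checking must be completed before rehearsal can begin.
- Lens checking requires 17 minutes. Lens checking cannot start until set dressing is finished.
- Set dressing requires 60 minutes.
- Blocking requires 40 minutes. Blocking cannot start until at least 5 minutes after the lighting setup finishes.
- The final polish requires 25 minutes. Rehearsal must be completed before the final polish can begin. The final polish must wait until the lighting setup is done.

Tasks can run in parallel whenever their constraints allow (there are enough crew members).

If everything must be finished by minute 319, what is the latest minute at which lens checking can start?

217

To finish by minute 319, the final polish (duration 25) must start no later than minute 294.
Rehearsal has to be done before the final polish (must start by minute 294). That means finishing by minute 294, i.e. starting by 294 − 60 = minute 234.
Since rehearsal (must start by minute 234) depends on it, lens checking must finish by minute 234. Backing off its 17-minute duration gives a latest start of minute 217.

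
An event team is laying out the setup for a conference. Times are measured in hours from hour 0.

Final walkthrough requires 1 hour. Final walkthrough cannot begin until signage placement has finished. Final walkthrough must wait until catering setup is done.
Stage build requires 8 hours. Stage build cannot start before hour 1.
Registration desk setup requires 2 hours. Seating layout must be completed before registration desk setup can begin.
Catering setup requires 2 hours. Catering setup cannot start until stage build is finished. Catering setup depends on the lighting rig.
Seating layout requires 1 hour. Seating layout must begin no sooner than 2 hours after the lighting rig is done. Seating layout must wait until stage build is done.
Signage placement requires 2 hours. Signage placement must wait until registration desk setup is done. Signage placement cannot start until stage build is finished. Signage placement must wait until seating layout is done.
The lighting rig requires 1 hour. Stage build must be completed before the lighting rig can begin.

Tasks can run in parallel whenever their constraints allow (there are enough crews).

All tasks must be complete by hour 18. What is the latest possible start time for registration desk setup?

13

Nothing follows final walkthrough; the deadline of hour 18 is its only limit. It must start by 18 − 1 = hour 17.
Signage placement must finish before final walkthrough (must start by hour 17). With a 2-hour duration, signage placement must start by 17 − 2 = hour 15.
Registration desk setup must finish before signage placement (must start by hour 15). With a 2-hour duration, registration desk setup must start by 15 − 2 = hour 13.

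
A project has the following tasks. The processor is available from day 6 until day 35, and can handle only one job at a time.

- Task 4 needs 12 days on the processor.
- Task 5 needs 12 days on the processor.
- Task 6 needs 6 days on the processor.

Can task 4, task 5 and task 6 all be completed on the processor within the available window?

No

The processor window is 35 − 6 = 29 days.
Running back to back, the jobs need 12 + 12 + 6 = 30 days on the processor.
Since 30 > 29, they cannot all fit.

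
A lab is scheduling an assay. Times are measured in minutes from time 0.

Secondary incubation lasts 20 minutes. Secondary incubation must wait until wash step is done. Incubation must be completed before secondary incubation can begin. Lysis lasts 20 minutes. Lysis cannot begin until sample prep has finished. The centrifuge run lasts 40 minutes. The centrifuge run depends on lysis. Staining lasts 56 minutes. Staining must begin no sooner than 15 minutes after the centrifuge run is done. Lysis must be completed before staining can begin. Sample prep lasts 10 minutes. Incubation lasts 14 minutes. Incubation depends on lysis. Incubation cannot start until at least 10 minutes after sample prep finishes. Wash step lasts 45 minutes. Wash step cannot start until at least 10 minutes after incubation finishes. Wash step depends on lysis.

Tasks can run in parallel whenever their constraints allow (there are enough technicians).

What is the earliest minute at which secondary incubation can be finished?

119

Sample prep can start immediately at minute 0; it finishes at minute 10.
Lysis waits on sample prep (finishes minute 10), so it starts at minute 10 and finishes at 10 + 20 = minute 30.
Incubation has to wait for lysis (finishes minute 30); sample prep (finishes minute 10, plus 10-minute gap → minute 20). The latest of these is minute 30, so incubation runs minute 30 to 30 + 14 = minute 44.
For wash step: incubation (finishes minute 44, plus 10-minute gap → minute 54); lysis (finishes minute 30). Taking the maximum gives a start of minute 54, and it finishes at 54 + 45 = minute 99.
For secondary incubation: wash step (finishes minute 99); incubation (finishes minute 44). Taking the maximum gives a start of minute 99, and it finishes at 99 + 20 = minute 119.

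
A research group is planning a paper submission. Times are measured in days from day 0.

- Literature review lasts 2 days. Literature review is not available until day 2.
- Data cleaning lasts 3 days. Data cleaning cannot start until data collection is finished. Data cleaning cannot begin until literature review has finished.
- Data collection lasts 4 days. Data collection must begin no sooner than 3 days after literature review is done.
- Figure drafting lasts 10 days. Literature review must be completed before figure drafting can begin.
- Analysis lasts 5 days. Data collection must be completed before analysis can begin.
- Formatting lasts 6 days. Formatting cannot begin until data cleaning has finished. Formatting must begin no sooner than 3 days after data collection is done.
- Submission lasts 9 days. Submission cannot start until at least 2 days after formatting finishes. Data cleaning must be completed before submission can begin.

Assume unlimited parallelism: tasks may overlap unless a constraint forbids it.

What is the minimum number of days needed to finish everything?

Literature review waits on its own release at day 2, so it starts at day 2 and finishes at 2 + 2 = day 4.
After literature review (finishes day 4), figure drafting can start at day 4 and finishes at day 14.
After literature review (finishes day 4, plus 3-day gap → day 7), data collection can start at day 7 and finishes at day 11.
After data collection (finishes day 11), analysis can start at day 11 and finishes at day 16.
For data cleaning: data collection (finishes day 11); literature review (finishes day 4). Taking the maximum gives a start of day 11, and it finishes at 11 + 3 = day 14.
Formatting has to wait for data cleaning (finishes day 14); data collection (finishes day 11, plus 3-day gap → day 14). The latest of these is day 14, so formatting runs day 14 to 14 + 6 = day 20.
Submission needs all of formatting (finishes day 20, plus 2-day gap → day 22); data cleaning (finishes day 14). That puts its earliest start at day 22; it finishes at 22 + 9 = day 31.
All tasks are finished once the last one completes. Finish times: Literature review at 4, Data collection at 11, Data cleaning at 14, Analysis at 16, Figure drafting at 14, Formatting at 20, Submission at 31. The latest is day 31.

31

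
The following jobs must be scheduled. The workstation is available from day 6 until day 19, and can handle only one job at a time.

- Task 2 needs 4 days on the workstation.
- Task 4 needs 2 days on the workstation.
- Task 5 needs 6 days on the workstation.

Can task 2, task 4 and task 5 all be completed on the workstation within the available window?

Yes

The workstation window is 19 − 6 = 13 days.
Running back to back, the jobs need 4 + 2 + 6 = 12 days on the workstation.
Since 12 ≤ 13, they fit within the window.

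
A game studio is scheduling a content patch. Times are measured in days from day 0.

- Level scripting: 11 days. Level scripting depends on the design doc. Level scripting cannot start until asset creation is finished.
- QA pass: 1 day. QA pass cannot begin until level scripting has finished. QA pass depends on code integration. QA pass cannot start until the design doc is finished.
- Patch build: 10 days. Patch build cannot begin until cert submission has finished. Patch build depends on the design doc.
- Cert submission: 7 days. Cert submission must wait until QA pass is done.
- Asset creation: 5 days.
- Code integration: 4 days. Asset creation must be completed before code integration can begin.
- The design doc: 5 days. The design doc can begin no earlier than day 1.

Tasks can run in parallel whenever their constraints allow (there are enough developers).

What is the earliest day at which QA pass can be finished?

18

Asset creation can start immediately at day 0; it finishes at day 5.
After asset creation (finishes day 5), code integration can start at day 5 and finishes at day 9.
The design doc cannot begin until its own release at day 1. It runs from day 1 to 1 + 5 = day 6.
Level scripting cannot start until the design doc (finishes day 6); asset creation (finishes day 5). The controlling bound is day 6, so level scripting finishes at 6 + 11 = day 17.
QA pass needs all of level scripting (finishes day 17); code integration (finishes day 9); the design doc (finishes day 6). That puts its earliest start at day 17; it finishes at 17 + 1 = day 18.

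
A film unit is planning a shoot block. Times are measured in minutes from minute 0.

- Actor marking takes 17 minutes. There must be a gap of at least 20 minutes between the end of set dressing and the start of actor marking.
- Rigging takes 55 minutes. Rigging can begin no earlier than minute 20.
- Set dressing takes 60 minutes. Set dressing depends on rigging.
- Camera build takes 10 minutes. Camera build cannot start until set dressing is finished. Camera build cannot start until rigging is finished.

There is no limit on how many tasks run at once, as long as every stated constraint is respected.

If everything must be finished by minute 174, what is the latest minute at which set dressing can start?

77

Camera build has no dependents, so it just needs to finish by minute 174. Starting by 174 − 10 = minute 164 achieves that.
To finish by minute 174, actor marking (duration 17) must start no later than minute 157.
Set dressing must finish in time for camera build (must start by minute 164); actor marking (must start by minute 157, minus 20-minute gap → minute 137). The tightest is minute 137, so set dressing must start by 137 − 60 = minute 77.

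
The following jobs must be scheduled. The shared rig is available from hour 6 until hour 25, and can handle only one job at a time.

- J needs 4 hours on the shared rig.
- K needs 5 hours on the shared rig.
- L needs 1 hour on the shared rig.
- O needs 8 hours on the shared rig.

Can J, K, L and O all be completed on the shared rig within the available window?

The shared rig window is 25 − 6 = 19 hours.
Running back to back, the jobs need 4 + 5 + 1 + 8 = 18 hours on the shared rig.
Since 18 ≤ 19, they fit within the window.

Yes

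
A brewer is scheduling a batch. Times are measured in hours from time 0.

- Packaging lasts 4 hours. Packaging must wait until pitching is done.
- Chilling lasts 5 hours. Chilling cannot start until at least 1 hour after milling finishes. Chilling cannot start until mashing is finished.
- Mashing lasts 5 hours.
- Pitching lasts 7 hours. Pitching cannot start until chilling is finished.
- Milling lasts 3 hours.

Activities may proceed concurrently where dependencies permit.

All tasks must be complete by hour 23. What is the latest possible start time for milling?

To finish by hour 23, packaging (duration 4) must start no later than hour 19.
Since packaging (must start by hour 19) depends on it, pitching must finish by hour 19. Backing off its 7-hour duration gives a latest start of hour 12.
Chilling feeds into pitching (must start by hour 12); so chilling must finish by hour 12 and therefore start by hour 7.
Since chilling (must start by hour 7, minus 1-hour gap → hour 6) depends on it, milling must finish by hour 6. Backing off its 3-hour duration gives a latest start of hour 3.

3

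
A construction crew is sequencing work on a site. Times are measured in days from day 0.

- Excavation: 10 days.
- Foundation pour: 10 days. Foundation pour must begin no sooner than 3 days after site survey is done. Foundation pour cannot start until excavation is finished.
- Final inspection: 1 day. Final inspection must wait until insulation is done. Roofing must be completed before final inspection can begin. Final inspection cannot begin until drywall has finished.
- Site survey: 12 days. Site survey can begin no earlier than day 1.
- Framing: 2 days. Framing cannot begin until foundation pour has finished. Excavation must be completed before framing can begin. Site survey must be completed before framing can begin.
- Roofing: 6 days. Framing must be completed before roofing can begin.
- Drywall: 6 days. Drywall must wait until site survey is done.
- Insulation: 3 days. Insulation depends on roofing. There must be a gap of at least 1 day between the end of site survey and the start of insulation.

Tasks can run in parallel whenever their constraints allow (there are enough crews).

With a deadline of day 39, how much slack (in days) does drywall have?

19

Site survey cannot begin until its own release at day 1. It runs from day 1 to 1 + 12 = day 13.
Drywall cannot begin until site survey (finishes day 13). It runs from day 13 to 13 + 6 = day 19.

Working backward from the deadline:
Final inspection must finish by day 39; it takes 1 day, so it must start by 39 − 1 = day 38.
Since final inspection (must start by day 38) depends on it, drywall must finish by day 38. Backing off its 6-day duration gives a latest start of day 32.
So drywall can start as early as day 13 and as late as day 32, giving 32 − 13 = 19 days of slack.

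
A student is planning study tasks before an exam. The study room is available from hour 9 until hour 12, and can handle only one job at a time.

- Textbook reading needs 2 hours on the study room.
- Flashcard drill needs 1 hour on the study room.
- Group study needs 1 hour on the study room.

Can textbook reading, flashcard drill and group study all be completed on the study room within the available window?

No

The study room window is 12 − 9 = 3 hours.
Running back to back, the jobs need 2 + 1 + 1 = 4 hours on the study room.
Since 4 > 3, they cannot all fit.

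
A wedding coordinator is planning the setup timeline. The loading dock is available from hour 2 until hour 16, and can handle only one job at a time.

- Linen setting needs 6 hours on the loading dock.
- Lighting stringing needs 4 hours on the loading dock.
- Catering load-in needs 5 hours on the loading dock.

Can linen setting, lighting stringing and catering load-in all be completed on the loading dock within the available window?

The loading dock window is 16 − 2 = 14 hours.
Running back to back, the jobs need 6 + 4 + 5 = 15 hours on the loading dock.
Since 15 > 14, they cannot all fit.

No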